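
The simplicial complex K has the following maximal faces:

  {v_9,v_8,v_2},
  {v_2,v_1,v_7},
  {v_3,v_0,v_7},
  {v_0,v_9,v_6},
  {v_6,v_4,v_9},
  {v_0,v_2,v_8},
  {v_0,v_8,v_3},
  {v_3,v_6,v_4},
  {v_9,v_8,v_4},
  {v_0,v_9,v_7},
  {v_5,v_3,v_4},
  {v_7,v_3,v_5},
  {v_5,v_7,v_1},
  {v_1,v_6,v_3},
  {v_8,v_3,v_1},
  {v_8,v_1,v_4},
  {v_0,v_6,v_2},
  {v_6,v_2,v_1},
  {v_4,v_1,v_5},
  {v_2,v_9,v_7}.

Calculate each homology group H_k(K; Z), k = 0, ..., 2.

H_0 = Z,  H_1 = Z × Z/2,  H_2 = 0.

Take the total order v_0 < v_1 < v_2 < v_3 < v_4 < v_5 < v_6 < v_7 < v_8 < v_9 on the vertex set. Then K (dimension 2) consists of the simplices:

  0-simplices (10): [v_0], [v_1], [v_2], [v_3], [v_4], [v_5], [v_6], [v_7], [v_8], [v_9]
  1-simplices (30): (30 of them)
  2-simplices (20): (20 of them)

giving chain groups C_0 ≅ Z^10, C_1 ≅ Z^30, C_2 ≅ Z^20.

Boundary ∂_1: C_1 → C_0 is given by ∂[p,q] = [q] − [p].
The 10×30 boundary matrix has rank 9 and Smith normal form diag(1,1,1,1,1,1,1,1,1).

∂_2: C_2 → C_1 maps a triangle to the signed sum of its edges. For instance
  ∂[v_0,v_7,v_9] = [v_7,v_9] − [v_0,v_9] + [v_0,v_7],
  ∂[v_3,v_4,v_6] = [v_4,v_6] − [v_3,v_6] + [v_3,v_4].
The resulting 30×20 matrix has rank 20, and its Smith normal form has invariant factors (1,1,1,1,1,1,1,1,1,1,1,1,1,1,1,1,1,1,1,2).

Now H_k = ker ∂_k / im ∂_{k+1}, so:

  H_0: rank C_0 − rank ∂_1 = 10 − 9 = 1, and the invariant factors of ∂_1 are all 1, so H_0 ≅ Z.
  H_1: rank ker ∂_1 − rank ∂_2 = (30 − 9) − 20 = 1, and ∂_2 has invariant factor 2 > 1, so H_1 ≅ Z × Z/2.
  H_2: rank ker ∂_2 − rank ∂_3 = (20 − 20) − 0 = 0, and there is no ∂_3, so H_2 ≅ 0.

As a check, the Euler characteristic is 10 − 30 + 20 = 0, which agrees with 1 − 1 + 0 = 0.
(K is a triangulation of the Klein bottle.)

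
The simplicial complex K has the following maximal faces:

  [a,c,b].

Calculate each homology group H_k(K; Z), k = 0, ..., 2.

H_0 = Z,  H_1 = 0,  H_2 = 0.

We work with the vertex ordering a < b < c. The simplices of K, each written with vertices in increasing order, are:

  0-simplices (3): a, b, c
  1-simplices (3): ab, ac, bc
  2-simplices (1): abc

Hence C_0 ≅ Z^3, C_1 ≅ Z^3, C_2 ≅ Z^1.

∂_1: C_1 → C_0 sends each edge [p,q] (with p < q) to q − p. For instance
  ∂bc = c − b.
As a 3×3 matrix over Z this has rank 2, with invariant factors (1,1).

∂_2: C_2 → C_1 maps a triangle to the signed sum of its edges. For instance
  ∂abc = bc − ac + ab.
This gives a 3×1 integer matrix of rank 1; reducing to Smith normal form yields diagonal entries (1).

From H_k ≅ ker(∂_k) / im(∂_{k+1}) we obtain:

  H_0: rank C_0 − rank ∂_1 = 3 − 2 = 1, and the invariant factors of ∂_1 are all 1, so H_0 = Z.
  H_1: rank ker ∂_1 − rank ∂_2 = (3 − 2) − 1 = 0, and the invariant factors of ∂_2 are all 1, so H_1 = 0.
  H_2: rank ker ∂_2 − rank ∂_3 = (1 − 1) − 0 = 0, and there is no ∂_3, so H_2 = 0.

As a check, the Euler characteristic is 3 − 3 + 1 = 1, which agrees with 1 − 0 + 0 = 1.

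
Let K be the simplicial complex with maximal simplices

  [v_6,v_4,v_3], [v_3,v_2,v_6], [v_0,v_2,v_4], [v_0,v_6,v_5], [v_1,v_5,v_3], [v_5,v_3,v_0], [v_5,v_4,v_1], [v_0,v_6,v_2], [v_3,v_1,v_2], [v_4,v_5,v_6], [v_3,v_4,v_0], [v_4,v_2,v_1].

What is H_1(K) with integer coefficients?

K has 7 vertices, 18 edges, 12 triangles.
rank ∂_1 = 6, rank ∂_2 = 12 ⇒ b_1 = 18 − 6 − 12 = 0; ∂_2 has invariant factor(s) [2] giving torsion. So H_1 ≅ Z/2Z.

H_1 ≅ Z/2Z.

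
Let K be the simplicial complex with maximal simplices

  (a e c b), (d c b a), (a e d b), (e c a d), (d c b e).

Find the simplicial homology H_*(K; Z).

Take the total order a < b < c < d < e on the vertex set. Then K (dimension 3) consists of the simplices:

  0-simplices (5): a, b, c, d, e
  1-simplices (10): ab, ac, ad, ae, bc, bd, be, cd, ce, de
  2-simplices (10): abc, abd, abe, acd, ace, ade, bcd, bce, bde, cde
  3-simplices (5): abcd, abce, abde, acde, bcde

Hence C_0 ≅ Z^5, C_1 ≅ Z^10, C_2 ≅ Z^10, C_3 ≅ Z^5.

The boundary map ∂_1: C_1 → C_0 maps an edge to its endpoints' difference, ∂[p,q] = q − p.
This gives a 5×10 integer matrix of rank 4; reducing to Smith normal form yields diagonal entries (1,1,1,1).

∂_2: C_2 → C_1 maps a triangle to the signed sum of its edges. For instance
  ∂cde = de − ce + cd,
  ∂bcd = cd − bd + bc.
The 10×10 boundary matrix has rank 6 and Smith normal form diag(1,1,1,1,1,1).

Boundary ∂_3: C_3 → C_2 sends each 3-simplex σ to the alternating sum Σ_i (−1)^i (σ with its i-th vertex removed). For instance
  ∂acde = cde − ade + ace − acd,
  ∂abcd = bcd − acd + abd − abc.
As a 10×5 matrix over Z this has rank 4, with invariant factors (1,1,1,1).

Now H_k = ker ∂_k / im ∂_{k+1}, so:

  H_0: rank C_0 − rank ∂_1 = 5 − 4 = 1, and the invariant factors of ∂_1 are all 1, so H_0 = Z.
  H_1: rank ker ∂_1 − rank ∂_2 = (10 − 4) − 6 = 0, and the invariant factors of ∂_2 are all 1, so H_1 = 0.
  H_2: rank ker ∂_2 − rank ∂_3 = (10 − 6) − 4 = 0, and the invariant factors of ∂_3 are all 1, so H_2 = 0.
  H_3: rank ker ∂_3 − rank ∂_4 = (5 − 4) − 0 = 1, and there is no ∂_4, so H_3 = Z.

(K is a triangulation of the 3-sphere S^3.)

H_0 ≅ Z,  H_1 = 0,  H_2 = 0,  H_3 ≅ Z.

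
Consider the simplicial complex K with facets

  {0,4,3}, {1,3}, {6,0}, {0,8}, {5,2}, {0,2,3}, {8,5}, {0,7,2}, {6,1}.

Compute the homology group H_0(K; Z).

H_0 ≅ Z.

Take the total order 0 < 1 < 2 < 3 < 4 < 5 < 6 < 7 < 8 on the vertex set. Then K (dimension 2) consists of the simplices:

  0-simplices (9): [0], [1], [2], [3], [4], [5], [6], [7], [8]
  1-simplices (13): [0,2], [0,3], [0,4], [0,6], [0,7], [0,8], [1,3], [1,6], [2,3], [2,5], [2,7], [3,4], [5,8]
  2-simplices (3): [0,2,3], [0,2,7], [0,3,4]

Hence C_0 ≅ Z^9, C_1 ≅ Z^13, C_2 ≅ Z^3.

The boundary map ∂_1: C_1 → C_0 maps an edge to its endpoints' difference, ∂[p,q] = q − p. For instance
  ∂[0,3] = [3] − [0].
As a 9×13 matrix over Z this has rank 8, with invariant factors (1,1,1,1,1,1,1,1).

The boundary map ∂_2: C_2 → C_1 maps a triangle to the signed sum of its edges. For instance
  ∂[0,3,4] = [3,4] − [0,4] + [0,3],
  ∂[0,2,3] = [2,3] − [0,3] + [0,2].
This gives a 13×3 integer matrix of rank 3; reducing to Smith normal form yields diagonal entries (1,1,1).

Computing H_k = (kernel of ∂_k) / (image of ∂_{k+1}):

  H_0: rank C_0 − rank ∂_1 = 9 − 8 = 1, and the invariant factors of ∂_1 are all 1, so H_0 ≅ Z.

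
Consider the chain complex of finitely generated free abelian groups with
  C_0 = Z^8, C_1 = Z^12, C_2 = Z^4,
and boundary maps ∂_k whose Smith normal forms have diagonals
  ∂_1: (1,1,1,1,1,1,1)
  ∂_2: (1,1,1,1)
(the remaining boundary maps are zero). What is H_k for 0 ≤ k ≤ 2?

H_0: b_0 = 8 − 0 − 7 = 1; torsion from ∂_1 factors > 1: none. So H_0 ≅ Z.
H_1: b_1 = 12 − 7 − 4 = 1; torsion from ∂_2 factors > 1: none. So H_1 ≅ Z.
H_2: b_2 = 4 − 4 − 0 = 0; torsion from ∂_3 factors > 1: none. So H_2 ≅ 0.

H_0 ≅ Z,  H_1 ≅ Z,  H_2 = 0.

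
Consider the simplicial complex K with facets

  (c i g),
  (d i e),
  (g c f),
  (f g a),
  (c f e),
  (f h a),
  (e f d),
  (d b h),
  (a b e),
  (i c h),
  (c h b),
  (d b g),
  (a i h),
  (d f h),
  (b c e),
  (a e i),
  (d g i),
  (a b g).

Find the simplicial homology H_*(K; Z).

Order the vertices as a < b < c < d < e < f < g < h < i. Listing each simplex with vertices in this order, K has dimension 2 with simplices:

  0-simplices (9): a, b, c, d, e, f, g, h, i
  1-simplices (27): ab, ae, af, ag, ah, ai, bc, bd, be, bg, bh, ce, cf, cg, ch, ci, de, df, dg, dh, di, ef, ei, fg, fh, gi, hi
  2-simplices (18): abe, abg, aei, afg, afh, ahi, bce, bch, bdg, bdh, cef, cfg, cgi, chi, def, dei, dfh, dgi

so the chain groups are C_0 ≅ Z^9, C_1 ≅ Z^27, C_2 ≅ Z^18.

The boundary map ∂_1: C_1 → C_0 maps an edge to its endpoints' difference, ∂[p,q] = q − p. For instance
  ∂de = e − d.
This gives a 9×27 integer matrix of rank 8; reducing to Smith normal form yields diagonal entries (1,1,1,1,1,1,1,1).

The boundary map ∂_2: C_2 → C_1 sends each 2-simplex [p,q,r] to [q,r] − [p,r] + [p,q]. For instance
  ∂dei = ei − di + de,
  ∂dgi = gi − di + dg.
The resulting 27×18 matrix has rank 17, and its Smith normal form has invariant factors (1,1,1,1,1,1,1,1,1,1,1,1,1,1,1,1,1).

Now H_k = ker ∂_k / im ∂_{k+1}, so:

  H_0: rank C_0 − rank ∂_1 = 9 − 8 = 1, and the invariant factors of ∂_1 are all 1, so H_0 = Z.
  H_1: rank ker ∂_1 − rank ∂_2 = (27 − 8) − 17 = 2, and the invariant factors of ∂_2 are all 1, so H_1 = Z^2.
  H_2: rank ker ∂_2 − rank ∂_3 = (18 − 17) − 0 = 1, and there is no ∂_3, so H_2 = Z.

H_0 ≅ Z,  H_1 ≅ Z^2,  H_2 ≅ Z.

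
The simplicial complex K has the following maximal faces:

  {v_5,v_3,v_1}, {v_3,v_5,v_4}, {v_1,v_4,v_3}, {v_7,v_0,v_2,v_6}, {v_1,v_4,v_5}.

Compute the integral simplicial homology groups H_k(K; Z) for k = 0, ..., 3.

Fix the vertex order v_0 < v_1 < v_2 < v_3 < v_4 < v_5 < v_6 < v_7 and write every simplex with vertices in increasing order. Then dim K = 3 and the simplices of K are:

  0-simplices (8): [v_0], [v_1], [v_2], [v_3], [v_4], [v_5], [v_6], [v_7]
  1-simplices (12): [v_0,v_2], [v_0,v_6], [v_0,v_7], [v_1,v_3], [v_1,v_4], [v_1,v_5], [v_2,v_6], [v_2,v_7], [v_3,v_4], [v_3,v_5], [v_4,v_5], [v_6,v_7]
  2-simplices (8): [v_0,v_2,v_6], [v_0,v_2,v_7], [v_0,v_6,v_7], [v_1,v_3,v_4], [v_1,v_3,v_5], [v_1,v_4,v_5], [v_2,v_6,v_7], [v_3,v_4,v_5]
  3-simplices (1): [v_0,v_2,v_6,v_7]

so the chain groups are C_0 ≅ Z^8, C_1 ≅ Z^12, C_2 ≅ Z^8, C_3 ≅ Z^1.

∂_1: C_1 → C_0 is given by ∂[p,q] = [q] − [p]. For instance
  ∂[v_4,v_5] = [v_5] − [v_4].
The 8×12 boundary matrix has rank 6 and Smith normal form diag(1,1,1,1,1,1).

∂_2: C_2 → C_1 acts by ∂[p,q,r] = [q,r] − [p,r] + [p,q]. For instance
  ∂[v_3,v_4,v_5] = [v_4,v_5] − [v_3,v_5] + [v_3,v_4],
  ∂[v_0,v_2,v_6] = [v_2,v_6] − [v_0,v_6] + [v_0,v_2].
This gives a 12×8 integer matrix of rank 6; reducing to Smith normal form yields diagonal entries (1,1,1,1,1,1).

Boundary ∂_3: C_3 → C_2 sends each 3-simplex σ to the alternating sum Σ_i (−1)^i (σ with its i-th vertex removed). For instance
  ∂[v_0,v_2,v_6,v_7] = [v_2,v_6,v_7] − [v_0,v_6,v_7] + [v_0,v_2,v_7] − [v_0,v_2,v_6].
This gives a 8×1 integer matrix of rank 1; reducing to Smith normal form yields diagonal entries (1).

Now H_k = ker ∂_k / im ∂_{k+1}, so:

  H_0: rank C_0 − rank ∂_1 = 8 − 6 = 2, and the invariant factors of ∂_1 are all 1, so H_0 ≅ Z^2.
  H_1: rank ker ∂_1 − rank ∂_2 = (12 − 6) − 6 = 0, and the invariant factors of ∂_2 are all 1, so H_1 ≅ 0.
  H_2: rank ker ∂_2 − rank ∂_3 = (8 − 6) − 1 = 1, and the invariant factors of ∂_3 are all 1, so H_2 ≅ Z.
  H_3: rank ker ∂_3 − rank ∂_4 = (1 − 1) − 0 = 0, and there is no ∂_4, so H_3 ≅ 0.

As a check, the Euler characteristic is 8 − 12 + 8 − 1 = 3, which agrees with 2 − 0 + 1 − 0 = 3.

H_0 ≅ Z^2,  H_1 = 0,  H_2 ≅ Z,  H_3 = 0.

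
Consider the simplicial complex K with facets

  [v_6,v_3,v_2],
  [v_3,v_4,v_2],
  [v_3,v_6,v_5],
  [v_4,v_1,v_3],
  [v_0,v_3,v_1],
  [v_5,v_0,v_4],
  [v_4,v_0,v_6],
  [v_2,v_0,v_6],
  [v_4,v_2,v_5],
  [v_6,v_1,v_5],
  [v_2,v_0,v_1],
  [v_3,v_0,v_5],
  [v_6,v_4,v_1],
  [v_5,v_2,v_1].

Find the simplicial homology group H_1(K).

K has 7 vertices, 21 edges, 14 triangles.
rank ∂_1 = 6, rank ∂_2 = 13 ⇒ b_1 = 21 − 6 − 13 = 2; all invariant factors of ∂_2 are 1 so no torsion. So H_1 = Z^2.

H_1 = Z^2.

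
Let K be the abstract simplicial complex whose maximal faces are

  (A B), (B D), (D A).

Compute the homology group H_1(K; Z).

H_1 = Z.

We work with the vertex ordering A < B < D. The simplices of K, each written with vertices in increasing order, are:

  0-simplices (3): A, B, D
  1-simplices (3): AB, AD, BD

Hence C_0 ≅ Z^3, C_1 ≅ Z^3.

Boundary ∂_1: C_1 → C_0 is given by ∂[p,q] = [q] − [p].
As a 3×3 matrix over Z this has rank 2, with invariant factors (1,1).

Reading off H_k = ker ∂_k / im ∂_{k+1}:

  H_1: rank ker ∂_1 − rank ∂_2 = (3 − 2) − 0 = 1, and there is no ∂_2, so H_1 = Z.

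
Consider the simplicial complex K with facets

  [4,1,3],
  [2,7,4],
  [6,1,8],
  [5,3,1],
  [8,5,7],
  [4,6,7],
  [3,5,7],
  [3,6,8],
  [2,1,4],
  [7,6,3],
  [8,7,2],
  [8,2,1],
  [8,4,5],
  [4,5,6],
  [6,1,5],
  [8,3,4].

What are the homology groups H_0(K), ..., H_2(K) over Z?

We work with the vertex ordering 1 < 2 < 3 < 4 < 5 < 6 < 7 < 8. The simplices of K, each written with vertices in increasing order, are:

  0-simplices (8): [1], [2], [3], [4], [5], [6], [7], [8]
  1-simplices (24): (24 of them)
  2-simplices (16): [1,2,4], [1,2,8], [1,3,4], [1,3,5], [1,5,6], [1,6,8], [2,4,7], [2,7,8], [3,4,8], [3,5,7], [3,6,7], [3,6,8], [4,5,6], [4,5,8], [4,6,7], [5,7,8]

giving chain groups C_0 ≅ Z^8, C_1 ≅ Z^24, C_2 ≅ Z^16.

Boundary ∂_1: C_1 → C_0 maps an edge to its endpoints' difference, ∂[p,q] = q − p. For instance
  ∂[2,4] = [4] − [2].
This gives a 8×24 integer matrix of rank 7; reducing to Smith normal form yields diagonal entries (1,1,1,1,1,1,1).

Boundary ∂_2: C_2 → C_1 maps a triangle to the signed sum of its edges. For instance
  ∂[4,5,8] = [5,8] − [4,8] + [4,5],
  ∂[3,4,8] = [4,8] − [3,8] + [3,4].
As a 24×16 matrix over Z this has rank 15, with invariant factors (1,1,1,1,1,1,1,1,1,1,1,1,1,1,1).

Reading off H_k = ker ∂_k / im ∂_{k+1}:

  H_0: rank C_0 − rank ∂_1 = 8 − 7 = 1, and the invariant factors of ∂_1 are all 1, so H_0 ≅ Z.
  H_1: rank ker ∂_1 − rank ∂_2 = (24 − 7) − 15 = 2, and the invariant factors of ∂_2 are all 1, so H_1 ≅ Z^2.
  H_2: rank ker ∂_2 − rank ∂_3 = (16 − 15) − 0 = 1, and there is no ∂_3, so H_2 ≅ Z.

(K is a triangulation of the torus T^2.)

H_0 = Z,  H_1 = Z^2,  H_2 = Z.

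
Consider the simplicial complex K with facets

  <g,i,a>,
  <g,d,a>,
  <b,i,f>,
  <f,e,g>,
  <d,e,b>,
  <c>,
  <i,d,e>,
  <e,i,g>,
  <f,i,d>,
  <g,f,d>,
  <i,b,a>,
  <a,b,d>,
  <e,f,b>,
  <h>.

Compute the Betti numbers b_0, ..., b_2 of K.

Fix the vertex order a < b < c < d < e < f < g < h < i and write every simplex with vertices in increasing order. Then dim K = 2 and the simplices of K are:

  0-simplices (9): a, b, c, d, e, f, g, h, i
  1-simplices (18): ab, ad, ag, ai, bd, be, bf, bi, de, df, dg, di, ef, eg, ei, fg, fi, gi
  2-simplices (12): abd, abi, adg, agi, bde, bef, bfi, dei, dfg, dfi, efg, egi

Hence C_0 ≅ Z^9, C_1 ≅ Z^18, C_2 ≅ Z^12.

The boundary map ∂_1: C_1 → C_0 maps an edge to its endpoints' difference, ∂[p,q] = q − p. For instance
  ∂dg = g − d.
As a 9×18 matrix over Z this has rank 6, with invariant factors (1,1,1,1,1,1).

Boundary ∂_2: C_2 → C_1 acts by ∂[p,q,r] = [q,r] − [p,r] + [p,q]. For instance
  ∂dei = ei − di + de,
  ∂bef = ef − bf + be.
The 18×12 boundary matrix has rank 12 and Smith normal form diag(1,1,1,1,1,1,1,1,1,1,1,2).

Now H_k = ker ∂_k / im ∂_{k+1}, so:

  H_0: rank C_0 − rank ∂_1 = 9 − 6 = 3, and the invariant factors of ∂_1 are all 1, so H_0 ≅ Z^3.
  H_1: rank ker ∂_1 − rank ∂_2 = (18 − 6) − 12 = 0, and ∂_2 has invariant factor 2 > 1, so H_1 ≅ Z/2.
  H_2: rank ker ∂_2 − rank ∂_3 = (12 − 12) − 0 = 0, and there is no ∂_3, so H_2 ≅ 0.

(K is a triangulation of the disjoint union of the real projective plane RP^2 and a set of 2 points.)

Hence the Betti numbers are b_0 = 3, b_1 = 0, b_2 = 0.

b_0 = 3, b_1 = 0, b_2 = 0.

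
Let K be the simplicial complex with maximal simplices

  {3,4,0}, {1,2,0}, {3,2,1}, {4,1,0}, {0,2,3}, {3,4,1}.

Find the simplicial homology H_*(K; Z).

H_0 ≅ Z,  H_1 = 0,  H_2 ≅ Z.

Fix the vertex order 0 < 1 < 2 < 3 < 4 and write every simplex with vertices in increasing order. Then dim K = 2 and the simplices of K are:

  0-simplices (5): [0], [1], [2], [3], [4]
  1-simplices (9): [0,1], [0,2], [0,3], [0,4], [1,2], [1,3], [1,4], [2,3], [3,4]
  2-simplices (6): [0,1,2], [0,1,4], [0,2,3], [0,3,4], [1,2,3], [1,3,4]

giving chain groups C_0 ≅ Z^5, C_1 ≅ Z^9, C_2 ≅ Z^6.

The boundary map ∂_1: C_1 → C_0 sends each edge [p,q] (with p < q) to q − p. For instance
  ∂[0,2] = [2] − [0].
As a 5×9 matrix over Z this has rank 4, with invariant factors (1,1,1,1).

The boundary map ∂_2: C_2 → C_1 acts by ∂[p,q,r] = [q,r] − [p,r] + [p,q]. For instance
  ∂[1,3,4] = [3,4] − [1,4] + [1,3],
  ∂[0,3,4] = [3,4] − [0,4] + [0,3].
This gives a 9×6 integer matrix of rank 5; reducing to Smith normal form yields diagonal entries (1,1,1,1,1).

Reading off H_k = ker ∂_k / im ∂_{k+1}:

  H_0: rank C_0 − rank ∂_1 = 5 − 4 = 1, and the invariant factors of ∂_1 are all 1, so H_0 ≅ Z.
  H_1: rank ker ∂_1 − rank ∂_2 = (9 − 4) − 5 = 0, and the invariant factors of ∂_2 are all 1, so H_1 ≅ 0.
  H_2: rank ker ∂_2 − rank ∂_3 = (6 − 5) − 0 = 1, and there is no ∂_3, so H_2 ≅ Z.

As a check, the Euler characteristic is 5 − 9 + 6 = 2, which agrees with 1 − 0 + 1 = 2.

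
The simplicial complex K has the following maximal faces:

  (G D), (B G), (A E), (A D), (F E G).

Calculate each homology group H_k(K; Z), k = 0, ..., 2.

H_0 ≅ Z,  H_1 ≅ Z,  H_2 = 0.

Fix the vertex order A < B < D < E < F < G and write every simplex with vertices in increasing order. Then dim K = 2 and the simplices of K are:

  0-simplices (6): A, B, D, E, F, G
  1-simplices (7): AD, AE, BG, DG, EF, EG, FG
  2-simplices (1): EFG

so the chain groups are C_0 ≅ Z^6, C_1 ≅ Z^7, C_2 ≅ Z^1.

∂_1: C_1 → C_0 sends each edge [p,q] (with p < q) to q − p. For instance
  ∂EG = G − E.
As a 6×7 matrix over Z this has rank 5, with invariant factors (1,1,1,1,1).

The boundary map ∂_2: C_2 → C_1 acts by ∂[p,q,r] = [q,r] − [p,r] + [p,q]. For instance
  ∂EFG = FG − EG + EF.
The resulting 7×1 matrix has rank 1, and its Smith normal form has invariant factors (1).

From H_k ≅ ker(∂_k) / im(∂_{k+1}) we obtain:

  H_0: rank C_0 − rank ∂_1 = 6 − 5 = 1, and the invariant factors of ∂_1 are all 1, so H_0 = Z.
  H_1: rank ker ∂_1 − rank ∂_2 = (7 − 5) − 1 = 1, and the invariant factors of ∂_2 are all 1, so H_1 = Z.
  H_2: rank ker ∂_2 − rank ∂_3 = (1 − 1) − 0 = 0, and there is no ∂_3, so H_2 = 0.

As a check, the Euler characteristic is 6 − 7 + 1 = 0, which agrees with 1 − 1 + 0 = 0.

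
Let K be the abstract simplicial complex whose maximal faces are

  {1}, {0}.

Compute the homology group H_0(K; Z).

H_0 ≅ Z^2.

Take the total order 0 < 1 on the vertex set. Then K (dimension 0) consists of the simplices:

  0-simplices (2): [0], [1]

Hence C_0 ≅ Z^2.

Computing H_k = (kernel of ∂_k) / (image of ∂_{k+1}):

  H_0: rank C_0 − rank ∂_1 = 2 − 0 = 2, and there is no ∂_1, so H_0 = Z^2.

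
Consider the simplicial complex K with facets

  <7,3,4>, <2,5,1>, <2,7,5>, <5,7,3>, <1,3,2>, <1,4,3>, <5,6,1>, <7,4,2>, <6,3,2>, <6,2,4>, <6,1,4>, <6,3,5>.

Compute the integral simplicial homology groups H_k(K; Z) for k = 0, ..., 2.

Take the total order 1 < 2 < 3 < 4 < 5 < 6 < 7 on the vertex set. Then K (dimension 2) consists of the simplices:

  0-simplices (7): [1], [2], [3], [4], [5], [6], [7]
  1-simplices (18): [1,2], [1,3], [1,4], [1,5], [1,6], [2,3], [2,4], [2,5], [2,6], [2,7], [3,4], [3,5], [3,6], [3,7], [4,6], [4,7], [5,6], [5,7]
  2-simplices (12): [1,2,3], [1,2,5], [1,3,4], [1,4,6], [1,5,6], [2,3,6], [2,4,6], [2,4,7], [2,5,7], [3,4,7], [3,5,6], [3,5,7]

giving chain groups C_0 ≅ Z^7, C_1 ≅ Z^18, C_2 ≅ Z^12.

∂_1: C_1 → C_0 maps an edge to its endpoints' difference, ∂[p,q] = q − p. For instance
  ∂[1,2] = [2] − [1].
The resulting 7×18 matrix has rank 6, and its Smith normal form has invariant factors (1,1,1,1,1,1).

∂_2: C_2 → C_1 maps a triangle to the signed sum of its edges. For instance
  ∂[1,4,6] = [4,6] − [1,6] + [1,4],
  ∂[2,4,7] = [4,7] − [2,7] + [2,4].
The resulting 18×12 matrix has rank 12, and its Smith normal form has invariant factors (1,1,1,1,1,1,1,1,1,1,1,2).

From H_k ≅ ker(∂_k) / im(∂_{k+1}) we obtain:

  H_0: rank C_0 − rank ∂_1 = 7 − 6 = 1, and the invariant factors of ∂_1 are all 1, so H_0 ≅ Z.
  H_1: rank ker ∂_1 − rank ∂_2 = (18 − 6) − 12 = 0, and ∂_2 has invariant factor 2 > 1, so H_1 ≅ Z/2Z.
  H_2: rank ker ∂_2 − rank ∂_3 = (12 − 12) − 0 = 0, and there is no ∂_3, so H_2 ≅ 0.

(K is a triangulation of the real projective plane RP^2.)

H_0 = Z,  H_1 = Z/2Z,  H_2 = 0.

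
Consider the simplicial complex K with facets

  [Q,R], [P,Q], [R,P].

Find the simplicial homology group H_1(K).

H_1 ≅ Z.

We work with the vertex ordering P < Q < R. The simplices of K, each written with vertices in increasing order, are:

  0-simplices (3): P, Q, R
  1-simplices (3): PQ, PR, QR

Hence C_0 ≅ Z^3, C_1 ≅ Z^3.

The boundary map ∂_1: C_1 → C_0 sends each edge [p,q] (with p < q) to q − p. For instance
  ∂PR = R − P.
This gives a 3×3 integer matrix of rank 2; reducing to Smith normal form yields diagonal entries (1,1).

Now H_k = ker ∂_k / im ∂_{k+1}, so:

  H_1: rank ker ∂_1 − rank ∂_2 = (3 − 2) − 0 = 1, and there is no ∂_2, so H_1 = Z.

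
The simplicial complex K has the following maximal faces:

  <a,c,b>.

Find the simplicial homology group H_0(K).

Fix the vertex order a < b < c and write every simplex with vertices in increasing order. Then dim K = 2 and the simplices of K are:

  0-simplices (3): a, b, c
  1-simplices (3): ab, ac, bc
  2-simplices (1): abc

giving chain groups C_0 ≅ Z^3, C_1 ≅ Z^3, C_2 ≅ Z^1.

The boundary map ∂_1: C_1 → C_0 is given by ∂[p,q] = [q] − [p]. For instance
  ∂ac = c − a.
The 3×3 boundary matrix has rank 2 and Smith normal form diag(1,1).

∂_2: C_2 → C_1 maps a triangle to the signed sum of its edges. For instance
  ∂abc = bc − ac + ab.
As a 3×1 matrix over Z this has rank 1, with invariant factors (1).

Now H_k = ker ∂_k / im ∂_{k+1}, so:

  H_0: rank C_0 − rank ∂_1 = 3 − 2 = 1, and the invariant factors of ∂_1 are all 1, so H_0 ≅ Z.

H_0 ≅ Z.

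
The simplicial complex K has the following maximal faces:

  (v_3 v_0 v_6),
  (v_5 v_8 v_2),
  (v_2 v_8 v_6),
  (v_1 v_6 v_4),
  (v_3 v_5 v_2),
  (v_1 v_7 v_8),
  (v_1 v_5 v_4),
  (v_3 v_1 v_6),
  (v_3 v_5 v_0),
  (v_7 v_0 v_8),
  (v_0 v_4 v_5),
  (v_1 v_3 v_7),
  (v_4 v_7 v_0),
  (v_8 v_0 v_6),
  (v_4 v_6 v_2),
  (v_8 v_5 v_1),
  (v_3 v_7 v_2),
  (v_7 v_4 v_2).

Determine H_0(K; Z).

H_0 = Z.

K has 9 vertices, 27 edges, 18 triangles.
rank ∂_0 = 0, rank ∂_1 = 8 ⇒ b_0 = 9 − 0 − 8 = 1; all invariant factors of ∂_1 are 1 so no torsion. So H_0 = Z.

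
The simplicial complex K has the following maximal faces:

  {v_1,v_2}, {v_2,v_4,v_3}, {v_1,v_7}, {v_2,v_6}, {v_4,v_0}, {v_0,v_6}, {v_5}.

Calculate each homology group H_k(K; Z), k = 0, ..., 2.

H_0 ≅ Z^2,  H_1 ≅ Z,  H_2 = 0.

Order the vertices as v_0 < v_1 < v_2 < v_3 < v_4 < v_5 < v_6 < v_7. Listing each simplex with vertices in this order, K has dimension 2 with simplices:

  0-simplices (8): [v_0], [v_1], [v_2], [v_3], [v_4], [v_5], [v_6], [v_7]
  1-simplices (8): [v_0,v_4], [v_0,v_6], [v_1,v_2], [v_1,v_7], [v_2,v_3], [v_2,v_4], [v_2,v_6], [v_3,v_4]
  2-simplices (1): [v_2,v_3,v_4]

so the chain groups are C_0 ≅ Z^8, C_1 ≅ Z^8, C_2 ≅ Z^1.

Boundary ∂_1: C_1 → C_0 is given by ∂[p,q] = [q] − [p]. For instance
  ∂[v_1,v_2] = [v_2] − [v_1].
The 8×8 boundary matrix has rank 6 and Smith normal form diag(1,1,1,1,1,1).

The boundary map ∂_2: C_2 → C_1 sends each 2-simplex [p,q,r] to [q,r] − [p,r] + [p,q]. For instance
  ∂[v_2,v_3,v_4] = [v_3,v_4] − [v_2,v_4] + [v_2,v_3].
The 8×1 boundary matrix has rank 1 and Smith normal form diag(1).

Computing H_k = (kernel of ∂_k) / (image of ∂_{k+1}):

  H_0: rank C_0 − rank ∂_1 = 8 − 6 = 2, and the invariant factors of ∂_1 are all 1, so H_0 ≅ Z^2.
  H_1: rank ker ∂_1 − rank ∂_2 = (8 − 6) − 1 = 1, and the invariant factors of ∂_2 are all 1, so H_1 ≅ Z.
  H_2: rank ker ∂_2 − rank ∂_3 = (1 − 1) − 0 = 0, and there is no ∂_3, so H_2 ≅ 0.

As a check, the Euler characteristic is 8 − 8 + 1 = 1, which agrees with 2 − 1 + 0 = 1.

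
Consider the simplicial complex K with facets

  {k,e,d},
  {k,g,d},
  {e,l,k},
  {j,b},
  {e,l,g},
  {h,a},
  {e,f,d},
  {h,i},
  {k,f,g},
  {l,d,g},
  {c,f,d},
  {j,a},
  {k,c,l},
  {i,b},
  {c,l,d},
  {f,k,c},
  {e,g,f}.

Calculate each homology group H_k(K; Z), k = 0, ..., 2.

We work with the vertex ordering a < b < c < d < e < f < g < h < i < j < k < l. The simplices of K, each written with vertices in increasing order, are:

  0-simplices (12): a, b, c, d, e, f, g, h, i, j, k, l
  1-simplices (23): ah, aj, bi, bj, cd, cf, ck, cl, de, df, dg, dk, dl, ef, eg, ek, el, fg, fk, gk, gl, hi, kl
  2-simplices (12): cdf, cdl, cfk, ckl, def, dek, dgk, dgl, efg, egl, ekl, fgk

Hence C_0 ≅ Z^12, C_1 ≅ Z^23, C_2 ≅ Z^12.

∂_1: C_1 → C_0 is given by ∂[p,q] = [q] − [p]. For instance
  ∂fk = k − f.
The 12×23 boundary matrix has rank 10 and Smith normal form diag(1,1,1,1,1,1,1,1,1,1).

The boundary map ∂_2: C_2 → C_1 sends each 2-simplex [p,q,r] to [q,r] − [p,r] + [p,q]. For instance
  ∂dek = ek − dk + de,
  ∂ekl = kl − el + ek.
As a 23×12 matrix over Z this has rank 12, with invariant factors (1,1,1,1,1,1,1,1,1,1,1,2).

Computing H_k = (kernel of ∂_k) / (image of ∂_{k+1}):

  H_0: rank C_0 − rank ∂_1 = 12 − 10 = 2, and the invariant factors of ∂_1 are all 1, so H_0 ≅ Z^2.
  H_1: rank ker ∂_1 − rank ∂_2 = (23 − 10) − 12 = 1, and ∂_2 has invariant factor 2 > 1, so H_1 ≅ Z ⊕ Z/2Z.
  H_2: rank ker ∂_2 − rank ∂_3 = (12 − 12) − 0 = 0, and there is no ∂_3, so H_2 ≅ 0.

As a check, the Euler characteristic is 12 − 23 + 12 = 1, which agrees with 2 − 1 + 0 = 1.
(K is a triangulation of the disjoint union of the circle S^1 and the real projective plane RP^2.)

H_0 = Z^2,  H_1 = Z ⊕ Z/2Z,  H_2 = 0.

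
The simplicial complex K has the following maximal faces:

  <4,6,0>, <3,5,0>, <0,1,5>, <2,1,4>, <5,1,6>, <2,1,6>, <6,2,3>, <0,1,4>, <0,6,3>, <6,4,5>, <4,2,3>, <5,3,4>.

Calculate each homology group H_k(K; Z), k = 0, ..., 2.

H_0 = Z,  H_1 = Z_2,  H_2 = 0.

Take the total order 0 < 1 < 2 < 3 < 4 < 5 < 6 on the vertex set. Then K (dimension 2) consists of the simplices:

  0-simplices (7): [0], [1], [2], [3], [4], [5], [6]
  1-simplices (18): [0,1], [0,3], [0,4], [0,5], [0,6], [1,2], [1,4], [1,5], [1,6], [2,3], [2,4], [2,6], [3,4], [3,5], [3,6], [4,5], [4,6], [5,6]
  2-simplices (12): [0,1,4], [0,1,5], [0,3,5], [0,3,6], [0,4,6], [1,2,4], [1,2,6], [1,5,6], [2,3,4], [2,3,6], [3,4,5], [4,5,6]

Hence C_0 ≅ Z^7, C_1 ≅ Z^18, C_2 ≅ Z^12.

∂_1: C_1 → C_0 sends each edge [p,q] (with p < q) to q − p. For instance
  ∂[1,5] = [5] − [1].
The resulting 7×18 matrix has rank 6, and its Smith normal form has invariant factors (1,1,1,1,1,1).

Boundary ∂_2: C_2 → C_1 acts by ∂[p,q,r] = [q,r] − [p,r] + [p,q]. For instance
  ∂[0,3,6] = [3,6] − [0,6] + [0,3],
  ∂[0,1,4] = [1,4] − [0,4] + [0,1].
The resulting 18×12 matrix has rank 12, and its Smith normal form has invariant factors (1,1,1,1,1,1,1,1,1,1,1,2).

Now H_k = ker ∂_k / im ∂_{k+1}, so:

  H_0: rank C_0 − rank ∂_1 = 7 − 6 = 1, and the invariant factors of ∂_1 are all 1, so H_0 = Z.
  H_1: rank ker ∂_1 − rank ∂_2 = (18 − 6) − 12 = 0, and ∂_2 has invariant factor 2 > 1, so H_1 = Z_2.
  H_2: rank ker ∂_2 − rank ∂_3 = (12 − 12) − 0 = 0, and there is no ∂_3, so H_2 = 0.

As a check, the Euler characteristic is 7 − 18 + 12 = 1, which agrees with 1 − 0 + 0 = 1.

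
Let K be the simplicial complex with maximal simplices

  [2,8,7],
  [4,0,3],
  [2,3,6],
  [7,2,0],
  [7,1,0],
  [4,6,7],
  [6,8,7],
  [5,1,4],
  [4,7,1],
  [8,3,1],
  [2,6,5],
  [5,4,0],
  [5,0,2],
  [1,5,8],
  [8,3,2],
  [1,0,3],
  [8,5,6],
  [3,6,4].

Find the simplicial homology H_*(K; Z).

Fix the vertex order 0 < 1 < 2 < 3 < 4 < 5 < 6 < 7 < 8 and write every simplex with vertices in increasing order. Then dim K = 2 and the simplices of K are:

  0-simplices (9): [0], [1], [2], [3], [4], [5], [6], [7], [8]
  1-simplices (27): (27 of them)
  2-simplices (18): [0,1,3], [0,1,7], [0,2,5], [0,2,7], [0,3,4], [0,4,5], [1,3,8], [1,4,5], [1,4,7], [1,5,8], [2,3,6], [2,3,8], [2,5,6], [2,7,8], [3,4,6], [4,6,7], [5,6,8], [6,7,8]

so the chain groups are C_0 ≅ Z^9, C_1 ≅ Z^27, C_2 ≅ Z^18.

∂_1: C_1 → C_0 maps an edge to its endpoints' difference, ∂[p,q] = q − p. For instance
  ∂[3,4] = [4] − [3].
As a 9×27 matrix over Z this has rank 8, with invariant factors (1,1,1,1,1,1,1,1).

Boundary ∂_2: C_2 → C_1 maps a triangle to the signed sum of its edges. For instance
  ∂[1,4,7] = [4,7] − [1,7] + [1,4],
  ∂[2,3,6] = [3,6] − [2,6] + [2,3].
The 27×18 boundary matrix has rank 18 and Smith normal form diag(1,1,1,1,1,1,1,1,1,1,1,1,1,1,1,1,1,2).

From H_k ≅ ker(∂_k) / im(∂_{k+1}) we obtain:

  H_0: rank C_0 − rank ∂_1 = 9 − 8 = 1, and the invariant factors of ∂_1 are all 1, so H_0 = Z.
  H_1: rank ker ∂_1 − rank ∂_2 = (27 − 8) − 18 = 1, and ∂_2 has invariant factor 2 > 1, so H_1 = Z ⊕ Z/2.
  H_2: rank ker ∂_2 − rank ∂_3 = (18 − 18) − 0 = 0, and there is no ∂_3, so H_2 = 0.

H_0 = Z,  H_1 = Z ⊕ Z/2,  H_2 = 0.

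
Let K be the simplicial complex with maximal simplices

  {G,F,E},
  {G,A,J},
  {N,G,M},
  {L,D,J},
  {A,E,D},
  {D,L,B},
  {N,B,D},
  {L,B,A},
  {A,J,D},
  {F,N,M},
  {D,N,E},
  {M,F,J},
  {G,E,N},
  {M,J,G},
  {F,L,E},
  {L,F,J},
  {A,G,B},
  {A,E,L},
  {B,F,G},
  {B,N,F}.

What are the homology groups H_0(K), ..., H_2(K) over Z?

Fix the vertex order A < B < D < E < F < G < J < L < M < N and write every simplex with vertices in increasing order. Then dim K = 2 and the simplices of K are:

  0-simplices (10): A, B, D, E, F, G, J, L, M, N
  1-simplices (30): AB, AD, AE, AG, AJ, AL, BD, BF, BG, BL, BN, DE, DJ, DL, DN, EF, EG, EL, EN, FG, FJ, FL, FM, FN, GJ, GM, GN, JL, JM, MN
  2-simplices (20): ABG, ABL, ADE, ADJ, AEL, AGJ, BDL, BDN, BFG, BFN, DEN, DJL, EFG, EFL, EGN, FJL, FJM, FMN, GJM, GMN

giving chain groups C_0 ≅ Z^10, C_1 ≅ Z^30, C_2 ≅ Z^20.

Boundary ∂_1: C_1 → C_0 maps an edge to its endpoints' difference, ∂[p,q] = q − p. For instance
  ∂DN = N − D.
The resulting 10×30 matrix has rank 9, and its Smith normal form has invariant factors (1,1,1,1,1,1,1,1,1).

Boundary ∂_2: C_2 → C_1 sends each 2-simplex [p,q,r] to [q,r] − [p,r] + [p,q]. For instance
  ∂GMN = MN − GN + GM,
  ∂AEL = EL − AL + AE.
The 30×20 boundary matrix has rank 20 and Smith normal form diag(1,1,1,1,1,1,1,1,1,1,1,1,1,1,1,1,1,1,1,2).

Reading off H_k = ker ∂_k / im ∂_{k+1}:

  H_0: rank C_0 − rank ∂_1 = 10 − 9 = 1, and the invariant factors of ∂_1 are all 1, so H_0 = Z.
  H_1: rank ker ∂_1 − rank ∂_2 = (30 − 9) − 20 = 1, and ∂_2 has invariant factor 2 > 1, so H_1 = Z ⊕ Z/2.
  H_2: rank ker ∂_2 − rank ∂_3 = (20 − 20) − 0 = 0, and there is no ∂_3, so H_2 = 0.

(K is a triangulation of the Klein bottle.)

H_0 ≅ Z,  H_1 ≅ Z ⊕ Z/2,  H_2 = 0.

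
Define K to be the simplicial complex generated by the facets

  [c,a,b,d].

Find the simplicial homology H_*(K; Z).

Take the total order a < b < c < d on the vertex set. Then K (dimension 3) consists of the simplices:

  0-simplices (4): a, b, c, d
  1-simplices (6): ab, ac, ad, bc, bd, cd
  2-simplices (4): abc, abd, acd, bcd
  3-simplices (1): abcd

Hence C_0 ≅ Z^4, C_1 ≅ Z^6, C_2 ≅ Z^4, C_3 ≅ Z^1.

∂_1: C_1 → C_0 is given by ∂[p,q] = [q] − [p]. For instance
  ∂ac = c − a.
This gives a 4×6 integer matrix of rank 3; reducing to Smith normal form yields diagonal entries (1,1,1).

The boundary map ∂_2: C_2 → C_1 acts by ∂[p,q,r] = [q,r] − [p,r] + [p,q]. For instance
  ∂abc = bc − ac + ab,
  ∂abd = bd − ad + ab.
The resulting 6×4 matrix has rank 3, and its Smith normal form has invariant factors (1,1,1).

∂_3: C_3 → C_2 sends each 3-simplex σ to the alternating sum Σ_i (−1)^i (σ with its i-th vertex removed). For instance
  ∂abcd = bcd − acd + abd − abc.
The resulting 4×1 matrix has rank 1, and its Smith normal form has invariant factors (1).

Now H_k = ker ∂_k / im ∂_{k+1}, so:

  H_0: rank C_0 − rank ∂_1 = 4 − 3 = 1, and the invariant factors of ∂_1 are all 1, so H_0 ≅ Z.
  H_1: rank ker ∂_1 − rank ∂_2 = (6 − 3) − 3 = 0, and the invariant factors of ∂_2 are all 1, so H_1 ≅ 0.
  H_2: rank ker ∂_2 − rank ∂_3 = (4 − 3) − 1 = 0, and the invariant factors of ∂_3 are all 1, so H_2 ≅ 0.
  H_3: rank ker ∂_3 − rank ∂_4 = (1 − 1) − 0 = 0, and there is no ∂_4, so H_3 ≅ 0.

As a check, the Euler characteristic is 4 − 6 + 4 − 1 = 1, which agrees with 1 − 0 + 0 − 0 = 1.
(K is a triangulation of the 3-simplex.)

H_0 ≅ Z,  H_1 = 0,  H_2 = 0,  H_3 = 0.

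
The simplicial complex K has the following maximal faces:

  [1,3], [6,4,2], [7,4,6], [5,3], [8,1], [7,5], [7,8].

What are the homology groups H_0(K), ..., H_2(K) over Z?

H_0 = Z,  H_1 = Z,  H_2 = 0.

Fix the vertex order 1 < 2 < 3 < 4 < 5 < 6 < 7 < 8 and write every simplex with vertices in increasing order. Then dim K = 2 and the simplices of K are:

  0-simplices (8): [1], [2], [3], [4], [5], [6], [7], [8]
  1-simplices (10): [1,3], [1,8], [2,4], [2,6], [3,5], [4,6], [4,7], [5,7], [6,7], [7,8]
  2-simplices (2): [2,4,6], [4,6,7]

Hence C_0 ≅ Z^8, C_1 ≅ Z^10, C_2 ≅ Z^2.

Boundary ∂_1: C_1 → C_0 is given by ∂[p,q] = [q] − [p]. For instance
  ∂[2,4] = [4] − [2].
As a 8×10 matrix over Z this has rank 7, with invariant factors (1,1,1,1,1,1,1).

The boundary map ∂_2: C_2 → C_1 sends each 2-simplex [p,q,r] to [q,r] − [p,r] + [p,q]. For instance
  ∂[2,4,6] = [4,6] − [2,6] + [2,4],
  ∂[4,6,7] = [6,7] − [4,7] + [4,6].
The 10×2 boundary matrix has rank 2 and Smith normal form diag(1,1).

From H_k ≅ ker(∂_k) / im(∂_{k+1}) we obtain:

  H_0: rank C_0 − rank ∂_1 = 8 − 7 = 1, and the invariant factors of ∂_1 are all 1, so H_0 = Z.
  H_1: rank ker ∂_1 − rank ∂_2 = (10 − 7) − 2 = 1, and the invariant factors of ∂_2 are all 1, so H_1 = Z.
  H_2: rank ker ∂_2 − rank ∂_3 = (2 − 2) − 0 = 0, and there is no ∂_3, so H_2 = 0.

As a check, the Euler characteristic is 8 − 10 + 2 = 0, which agrees with 1 − 1 + 0 = 0.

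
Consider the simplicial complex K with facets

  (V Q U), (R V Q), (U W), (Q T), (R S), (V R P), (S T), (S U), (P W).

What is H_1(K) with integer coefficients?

Fix the vertex order P < Q < R < S < T < U < V < W and write every simplex with vertices in increasing order. Then dim K = 2 and the simplices of K are:

  0-simplices (8): P, Q, R, S, T, U, V, W
  1-simplices (13): PR, PV, PW, QR, QT, QU, QV, RS, RV, ST, SU, UV, UW
  2-simplices (3): PRV, QRV, QUV

Hence C_0 ≅ Z^8, C_1 ≅ Z^13, C_2 ≅ Z^3.

Boundary ∂_1: C_1 → C_0 sends each edge [p,q] (with p < q) to q − p.
As a 8×13 matrix over Z this has rank 7, with invariant factors (1,1,1,1,1,1,1).

∂_2: C_2 → C_1 maps a triangle to the signed sum of its edges. For instance
  ∂PRV = RV − PV + PR,
  ∂QRV = RV − QV + QR.
As a 13×3 matrix over Z this has rank 3, with invariant factors (1,1,1).

Now H_k = ker ∂_k / im ∂_{k+1}, so:

  H_1: rank ker ∂_1 − rank ∂_2 = (13 − 7) − 3 = 3, and the invariant factors of ∂_2 are all 1, so H_1 ≅ Z^3.

H_1 ≅ Z^3.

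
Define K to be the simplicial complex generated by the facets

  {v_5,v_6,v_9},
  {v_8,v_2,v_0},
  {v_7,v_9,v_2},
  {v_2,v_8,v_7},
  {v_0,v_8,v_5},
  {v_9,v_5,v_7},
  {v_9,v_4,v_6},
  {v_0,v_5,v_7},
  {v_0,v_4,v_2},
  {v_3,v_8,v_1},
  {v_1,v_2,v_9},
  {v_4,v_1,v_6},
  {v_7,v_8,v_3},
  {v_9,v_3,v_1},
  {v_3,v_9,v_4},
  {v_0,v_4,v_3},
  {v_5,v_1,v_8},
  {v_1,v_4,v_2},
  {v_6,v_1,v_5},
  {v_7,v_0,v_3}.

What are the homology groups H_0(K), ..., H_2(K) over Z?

H_0 = Z,  H_1 = Z ⊕ Z/2,  H_2 = 0.

Fix the vertex order v_0 < v_1 < v_2 < v_3 < v_4 < v_5 < v_6 < v_7 < v_8 < v_9 and write every simplex with vertices in increasing order. Then dim K = 2 and the simplices of K are:

  0-simplices (10): [v_0], [v_1], [v_2], [v_3], [v_4], [v_5], [v_6], [v_7], [v_8], [v_9]
  1-simplices (30): (30 of them)
  2-simplices (20): (20 of them)

giving chain groups C_0 ≅ Z^10, C_1 ≅ Z^30, C_2 ≅ Z^20.

The boundary map ∂_1: C_1 → C_0 maps an edge to its endpoints' difference, ∂[p,q] = q − p.
The 10×30 boundary matrix has rank 9 and Smith normal form diag(1,1,1,1,1,1,1,1,1).

∂_2: C_2 → C_1 maps a triangle to the signed sum of its edges. For instance
  ∂[v_0,v_2,v_8] = [v_2,v_8] − [v_0,v_8] + [v_0,v_2],
  ∂[v_1,v_2,v_4] = [v_2,v_4] − [v_1,v_4] + [v_1,v_2].
As a 30×20 matrix over Z this has rank 20, with invariant factors (1,1,1,1,1,1,1,1,1,1,1,1,1,1,1,1,1,1,1,2).

Now H_k = ker ∂_k / im ∂_{k+1}, so:

  H_0: rank C_0 − rank ∂_1 = 10 − 9 = 1, and the invariant factors of ∂_1 are all 1, so H_0 ≅ Z.
  H_1: rank ker ∂_1 − rank ∂_2 = (30 − 9) − 20 = 1, and ∂_2 has invariant factor 2 > 1, so H_1 ≅ Z ⊕ Z/2.
  H_2: rank ker ∂_2 − rank ∂_3 = (20 − 20) − 0 = 0, and there is no ∂_3, so H_2 ≅ 0.

As a check, the Euler characteristic is 10 − 30 + 20 = 0, which agrees with 1 − 1 + 0 = 0.
(K is a triangulation of the Klein bottle.)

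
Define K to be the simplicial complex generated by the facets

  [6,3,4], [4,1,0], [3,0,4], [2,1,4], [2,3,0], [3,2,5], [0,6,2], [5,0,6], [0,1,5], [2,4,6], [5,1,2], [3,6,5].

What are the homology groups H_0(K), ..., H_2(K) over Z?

Order the vertices as 0 < 1 < 2 < 3 < 4 < 5 < 6. Listing each simplex with vertices in this order, K has dimension 2 with simplices:

  0-simplices (7): [0], [1], [2], [3], [4], [5], [6]
  1-simplices (18): [0,1], [0,2], [0,3], [0,4], [0,5], [0,6], [1,2], [1,4], [1,5], [2,3], [2,4], [2,5], [2,6], [3,4], [3,5], [3,6], [4,6], [5,6]
  2-simplices (12): [0,1,4], [0,1,5], [0,2,3], [0,2,6], [0,3,4], [0,5,6], [1,2,4], [1,2,5], [2,3,5], [2,4,6], [3,4,6], [3,5,6]

so the chain groups are C_0 ≅ Z^7, C_1 ≅ Z^18, C_2 ≅ Z^12.

Boundary ∂_1: C_1 → C_0 sends each edge [p,q] (with p < q) to q − p.
The 7×18 boundary matrix has rank 6 and Smith normal form diag(1,1,1,1,1,1).

The boundary map ∂_2: C_2 → C_1 maps a triangle to the signed sum of its edges. For instance
  ∂[1,2,4] = [2,4] − [1,4] + [1,2],
  ∂[0,1,4] = [1,4] − [0,4] + [0,1].
As a 18×12 matrix over Z this has rank 12, with invariant factors (1,1,1,1,1,1,1,1,1,1,1,2).

Computing H_k = (kernel of ∂_k) / (image of ∂_{k+1}):

  H_0: rank C_0 − rank ∂_1 = 7 − 6 = 1, and the invariant factors of ∂_1 are all 1, so H_0 ≅ Z.
  H_1: rank ker ∂_1 − rank ∂_2 = (18 − 6) − 12 = 0, and ∂_2 has invariant factor 2 > 1, so H_1 ≅ Z_2.
  H_2: rank ker ∂_2 − rank ∂_3 = (12 − 12) − 0 = 0, and there is no ∂_3, so H_2 ≅ 0.

H_0 ≅ Z,  H_1 ≅ Z_2,  H_2 = 0.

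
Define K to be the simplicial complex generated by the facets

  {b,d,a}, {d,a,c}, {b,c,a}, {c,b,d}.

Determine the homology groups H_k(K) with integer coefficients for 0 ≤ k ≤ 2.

Take the total order a < b < c < d on the vertex set. Then K (dimension 2) consists of the simplices:

  0-simplices (4): a, b, c, d
  1-simplices (6): ab, ac, ad, bc, bd, cd
  2-simplices (4): abc, abd, acd, bcd

so the chain groups are C_0 ≅ Z^4, C_1 ≅ Z^6, C_2 ≅ Z^4.

The boundary map ∂_1: C_1 → C_0 sends each edge [p,q] (with p < q) to q − p. For instance
  ∂ab = b − a.
The resulting 4×6 matrix has rank 3, and its Smith normal form has invariant factors (1,1,1).

The boundary map ∂_2: C_2 → C_1 acts by ∂[p,q,r] = [q,r] − [p,r] + [p,q]. For instance
  ∂abd = bd − ad + ab,
  ∂abc = bc − ac + ab.
The resulting 6×4 matrix has rank 3, and its Smith normal form has invariant factors (1,1,1).

From H_k ≅ ker(∂_k) / im(∂_{k+1}) we obtain:

  H_0: rank C_0 − rank ∂_1 = 4 − 3 = 1, and the invariant factors of ∂_1 are all 1, so H_0 ≅ Z.
  H_1: rank ker ∂_1 − rank ∂_2 = (6 − 3) − 3 = 0, and the invariant factors of ∂_2 are all 1, so H_1 ≅ 0.
  H_2: rank ker ∂_2 − rank ∂_3 = (4 − 3) − 0 = 1, and there is no ∂_3, so H_2 ≅ Z.

As a check, the Euler characteristic is 4 − 6 + 4 = 2, which agrees with 1 − 0 + 1 = 2.

H_0 = Z,  H_1 = 0,  H_2 = Z.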